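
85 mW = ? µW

milli = 1e-3, micro = 1e-6; factor is 1e3.
85 × 1e3 = 85000

85000 µW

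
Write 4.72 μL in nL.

micro = 10⁻⁶, nano = 10⁻⁹; factor is 10³.
4.72 × 10³ = 4720

4720 nL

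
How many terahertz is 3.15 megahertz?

0.00000315 terahertz

mega = 10^6, tera = 10^12; factor is 10^-6.
3.15 × 10^-6 = 0.00000315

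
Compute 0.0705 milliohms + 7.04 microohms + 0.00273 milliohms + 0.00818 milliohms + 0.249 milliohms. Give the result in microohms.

337.45 microohms

In microohms:
  0.0705 milliohms = 0.0705 × 10^3 microohms = 70.5
  7.04 microohms → 7.04
  0.00273 milliohms = 0.00273 × 10^3 microohms = 2.73
  0.00818 milliohms = 0.00818 × 10^3 microohms = 8.18
  0.249 milliohms = 0.249 × 10^3 microohms = 249
Sum: 70.5 + 7.04 + 2.73 + 8.18 + 249 = 337.45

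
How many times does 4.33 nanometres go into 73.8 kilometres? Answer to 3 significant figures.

17000000000000

(73.8 × 10^3) / (4.33 × 10^-9) = 17.04 × 10^12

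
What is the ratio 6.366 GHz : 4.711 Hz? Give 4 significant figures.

1351000000

(6.366 × 10⁹) / (4.711) = 1.3513 × 10⁹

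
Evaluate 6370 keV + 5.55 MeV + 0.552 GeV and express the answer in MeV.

In MeV:
  6370 keV = 6370e-3 MeV = 6.37
  5.55 MeV → 5.55
  0.552 GeV = 0.552e3 MeV = 552
Sum: 6.37 + 5.55 + 552 = 563.92

563.92 MeV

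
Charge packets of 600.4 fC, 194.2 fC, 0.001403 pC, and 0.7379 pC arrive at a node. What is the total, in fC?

1533.903 fC

In fC:
  600.4 fC → 600.4
  194.2 fC → 194.2
  0.001403 pC = 0.001403e3 fC = 1.403
  0.7379 pC = 0.7379e3 fC = 737.9
Sum: 600.4 + 194.2 + 1.403 + 737.9 = 1533.903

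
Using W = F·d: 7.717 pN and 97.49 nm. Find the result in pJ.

0.00000075233033 pJ

7.717e-12 × 97.49e-9 = 752.33033e-21 J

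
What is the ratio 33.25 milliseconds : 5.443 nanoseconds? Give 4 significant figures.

6109000

(33.25 × 10⁻³) / (5.443 × 10⁻⁹) = 6.1088 × 10⁶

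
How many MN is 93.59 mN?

0.00000009359 MN

milli = 1e-3, mega = 1e6; factor is 1e-9.
93.59 × 1e-9 = 0.00000009359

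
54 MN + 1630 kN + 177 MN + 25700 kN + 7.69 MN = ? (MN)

266.02 MN

In MN:
  54 MN → 54
  1630 kN = 1630 × 10^-3 MN = 1.63
  177 MN → 177
  25700 kN = 25700 × 10^-3 MN = 25.7
  7.69 MN → 7.69
Sum: 54 + 1.63 + 177 + 25.7 + 7.69 = 266.02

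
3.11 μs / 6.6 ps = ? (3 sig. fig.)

(3.11e-6) / (6.6e-12) = 0.4712e6

471000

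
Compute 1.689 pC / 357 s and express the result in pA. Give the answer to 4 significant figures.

0.004731 pA

(1.689 × 10⁻¹²) / (357) = 0.00473109 × 10⁻¹² A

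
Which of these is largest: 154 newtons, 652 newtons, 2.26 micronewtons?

154 newtons = 154 newtons
652 newtons = 652 newtons
2.26 micronewtons = 0.00000226 newtons

652 newtons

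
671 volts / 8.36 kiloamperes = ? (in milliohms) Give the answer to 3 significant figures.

(671) / (8.36 × 10^3) = 80.263 × 10^-3 Ω

80.3 milliohms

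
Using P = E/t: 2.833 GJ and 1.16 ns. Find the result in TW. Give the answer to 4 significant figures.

(2.833 × 10⁹) / (1.16 × 10⁻⁹) = 2.44224 × 10¹⁸ W

2442000 TW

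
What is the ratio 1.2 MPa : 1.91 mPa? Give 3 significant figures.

628000000

(1.2e6) / (1.91e-3) = 0.6283e9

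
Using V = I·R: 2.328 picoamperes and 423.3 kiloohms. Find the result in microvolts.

0.9854424 microvolts

2.328 × 10⁻¹² × 423.3 × 10³ = 985.4424 × 10⁻⁹ V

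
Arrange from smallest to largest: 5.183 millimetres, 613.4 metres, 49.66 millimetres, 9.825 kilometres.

5.183 millimetres = 0.005183 metres
613.4 metres = 613.4 metres
49.66 millimetres = 0.04966 metres
9.825 kilometres = 9825 metres

5.183 millimetres < 49.66 millimetres < 613.4 metres < 9.825 kilometres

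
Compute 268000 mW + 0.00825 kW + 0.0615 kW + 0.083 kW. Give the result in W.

420.75 W

In W:
  268000 mW = 268000e-3 W = 268
  0.00825 kW = 0.00825e3 W = 8.25
  0.0615 kW = 0.0615e3 W = 61.5
  0.083 kW = 0.083e3 W = 83
Sum: 268 + 8.25 + 61.5 + 83 = 420.75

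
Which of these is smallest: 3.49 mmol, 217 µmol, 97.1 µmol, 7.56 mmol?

97.1 µmol

3.49 mmol = 0.00349 mol
217 µmol = 0.000217 mol
97.1 µmol = 0.0000971 mol
7.56 mmol = 0.00756 mol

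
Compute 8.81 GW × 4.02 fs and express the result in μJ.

8.81 × 10^9 × 4.02 × 10^-15 = 35.4162 × 10^-6 J

35.4162 μJ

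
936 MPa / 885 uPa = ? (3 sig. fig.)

(936 × 10^6) / (885 × 10^-6) = 1.058 × 10^12

1060000000000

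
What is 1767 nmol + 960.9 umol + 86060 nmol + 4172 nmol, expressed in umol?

In umol:
  1767 nmol = 1767e-3 umol = 1.767
  960.9 umol → 960.9
  86060 nmol = 86060e-3 umol = 86.06
  4172 nmol = 4172e-3 umol = 4.172
Sum: 1.767 + 960.9 + 86.06 + 4.172 = 1052.899

1052.899 umol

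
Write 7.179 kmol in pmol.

7179000000000000 pmol

kilo = 1e3, pico = 1e-12; factor is 1e15.
7.179 × 1e15 = 7179000000000000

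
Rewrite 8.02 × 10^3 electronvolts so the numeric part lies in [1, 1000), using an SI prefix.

= 8.02 × 10^3 electronvolts; 10^3 is kilo.

8.02 kiloelectronvolts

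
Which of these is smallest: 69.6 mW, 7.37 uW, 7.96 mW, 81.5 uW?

69.6 mW = 0.0696 W
7.37 uW = 0.00000737 W
7.96 mW = 0.00796 W
81.5 uW = 0.0000815 W

7.37 uW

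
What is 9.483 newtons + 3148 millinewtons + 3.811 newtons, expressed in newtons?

16.442 newtons

In newtons:
  9.483 newtons → 9.483
  3148 millinewtons = 3148 × 10⁻³ newtons = 3.148
  3.811 newtons → 3.811
Sum: 9.483 + 3.148 + 3.811 = 16.442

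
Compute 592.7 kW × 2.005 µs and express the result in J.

592.7 × 10^3 × 2.005 × 10^-6 = 1188.3635 × 10^-3 J

1.1883635 J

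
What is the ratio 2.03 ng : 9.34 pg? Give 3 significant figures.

(2.03e-9) / (9.34e-12) = 0.2173e3

217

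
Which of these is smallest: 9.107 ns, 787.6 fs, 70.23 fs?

9.107 ns = 0.000000009107 s
787.6 fs = 0.0000000000007876 s
70.23 fs = 0.00000000000007023 s

70.23 fs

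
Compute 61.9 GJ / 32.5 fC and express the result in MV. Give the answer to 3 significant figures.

1900000000000000000 MV

(61.9e9) / (32.5e-15) = 1.9046e24 V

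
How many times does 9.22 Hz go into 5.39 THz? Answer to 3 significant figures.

(5.39 × 10¹²) / (9.22) = 0.5846 × 10¹²

585000000000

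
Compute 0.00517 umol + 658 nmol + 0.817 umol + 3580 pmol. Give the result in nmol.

In nmol:
  0.00517 umol = 0.00517 × 10³ nmol = 5.17
  658 nmol → 658
  0.817 umol = 0.817 × 10³ nmol = 817
  3580 pmol = 3580 × 10⁻³ nmol = 3.58
Sum: 5.17 + 658 + 817 + 3.58 = 1483.75

1483.75 nmol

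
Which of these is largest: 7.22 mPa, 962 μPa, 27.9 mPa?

27.9 mPa

7.22 mPa = 0.00722 Pa
962 μPa = 0.000962 Pa
27.9 mPa = 0.0279 Pa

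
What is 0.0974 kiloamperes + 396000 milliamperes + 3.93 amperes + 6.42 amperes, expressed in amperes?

503.75 amperes

In amperes:
  0.0974 kiloamperes = 0.0974 × 10^3 amperes = 97.4
  396000 milliamperes = 396000 × 10^-3 amperes = 396
  3.93 amperes → 3.93
  6.42 amperes → 6.42
Sum: 97.4 + 396 + 3.93 + 6.42 = 503.75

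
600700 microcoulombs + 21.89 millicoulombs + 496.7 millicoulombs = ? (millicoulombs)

1119.29 millicoulombs

In millicoulombs:
  600700 microcoulombs = 600700 × 10⁻³ millicoulombs = 600.7
  21.89 millicoulombs → 21.89
  496.7 millicoulombs → 496.7
Sum: 600.7 + 21.89 + 496.7 = 1119.29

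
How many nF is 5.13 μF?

5130 nF

micro = 1e-6, nano = 1e-9; factor is 1e3.
5.13 × 1e3 = 5130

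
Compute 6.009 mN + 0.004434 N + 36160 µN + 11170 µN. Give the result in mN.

57.773 mN

In mN:
  6.009 mN → 6.009
  0.004434 N = 0.004434 × 10^3 mN = 4.434
  36160 µN = 36160 × 10^-3 mN = 36.16
  11170 µN = 11170 × 10^-3 mN = 11.17
Sum: 6.009 + 4.434 + 36.16 + 11.17 = 57.773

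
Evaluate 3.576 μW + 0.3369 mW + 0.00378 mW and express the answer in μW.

344.256 μW

In μW:
  3.576 μW → 3.576
  0.3369 mW = 0.3369 × 10³ μW = 336.9
  0.00378 mW = 0.00378 × 10³ μW = 3.78
Sum: 3.576 + 336.9 + 3.78 = 344.256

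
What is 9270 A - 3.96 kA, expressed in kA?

5.31 kA

In kA:
  9270 A = 9270 × 10⁻³ kA = 9.27
  3.96 kA → 3.96
Difference: 9.27 - 3.96 = 5.31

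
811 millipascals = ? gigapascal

milli = 1e-3, giga = 1e9; factor is 1e-12.
811 × 1e-12 = 0.000000000811

0.000000000811 gigapascals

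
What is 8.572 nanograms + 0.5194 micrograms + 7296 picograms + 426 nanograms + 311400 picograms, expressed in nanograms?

1272.668 nanograms

In nanograms:
  8.572 nanograms → 8.572
  0.5194 micrograms = 0.5194 × 10³ nanograms = 519.4
  7296 picograms = 7296 × 10⁻³ nanograms = 7.296
  426 nanograms → 426
  311400 picograms = 311400 × 10⁻³ nanograms = 311.4
Sum: 8.572 + 519.4 + 7.296 + 426 + 311.4 = 1272.668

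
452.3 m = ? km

(no prefix) = 1e0, kilo = 1e3; factor is 1e-3.
452.3 × 1e-3 = 0.4523

0.4523 km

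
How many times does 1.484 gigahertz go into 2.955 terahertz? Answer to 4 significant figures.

1991

(2.955 × 10^12) / (1.484 × 10^9) = 1.9912 × 10^3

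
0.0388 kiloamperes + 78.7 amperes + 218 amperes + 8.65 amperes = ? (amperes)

In amperes:
  0.0388 kiloamperes = 0.0388e3 amperes = 38.8
  78.7 amperes → 78.7
  218 amperes → 218
  8.65 amperes → 8.65
Sum: 38.8 + 78.7 + 218 + 8.65 = 344.15

344.15 amperes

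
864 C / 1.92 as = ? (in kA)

450000000000000000 kA

(864) / (1.92e-18) = 450e18 A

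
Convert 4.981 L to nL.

(no prefix) = 1e0, nano = 1e-9; factor is 1e9.
4.981 × 1e9 = 4981000000

4981000000 nL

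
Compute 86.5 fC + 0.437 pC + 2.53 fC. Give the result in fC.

526.03 fC

In fC:
  86.5 fC → 86.5
  0.437 pC = 0.437e3 fC = 437
  2.53 fC → 2.53
Sum: 86.5 + 437 + 2.53 = 526.03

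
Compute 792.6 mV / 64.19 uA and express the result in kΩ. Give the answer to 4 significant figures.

12.35 kΩ

(792.6e-3) / (64.19e-6) = 12.3477e3 Ω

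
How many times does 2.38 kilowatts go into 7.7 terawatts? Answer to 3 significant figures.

3240000000

(7.7e12) / (2.38e3) = 3.235e9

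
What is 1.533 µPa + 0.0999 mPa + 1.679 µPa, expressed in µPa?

103.112 µPa

In µPa:
  1.533 µPa → 1.533
  0.0999 mPa = 0.0999 × 10³ µPa = 99.9
  1.679 µPa → 1.679
Sum: 1.533 + 99.9 + 1.679 = 103.112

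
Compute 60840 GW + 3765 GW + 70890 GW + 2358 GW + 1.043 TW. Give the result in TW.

138.896 TW

In TW:
  60840 GW = 60840 × 10^-3 TW = 60.84
  3765 GW = 3765 × 10^-3 TW = 3.765
  70890 GW = 70890 × 10^-3 TW = 70.89
  2358 GW = 2358 × 10^-3 TW = 2.358
  1.043 TW → 1.043
Sum: 60.84 + 3.765 + 70.89 + 2.358 + 1.043 = 138.896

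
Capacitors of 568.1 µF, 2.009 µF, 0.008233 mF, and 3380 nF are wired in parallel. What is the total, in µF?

581.722 µF

In µF:
  568.1 µF → 568.1
  2.009 µF → 2.009
  0.008233 mF = 0.008233 × 10³ µF = 8.233
  3380 nF = 3380 × 10⁻³ µF = 3.38
Sum: 568.1 + 2.009 + 8.233 + 3.38 = 581.722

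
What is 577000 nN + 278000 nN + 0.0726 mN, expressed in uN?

927.6 uN

In uN:
  577000 nN = 577000 × 10^-3 uN = 577
  278000 nN = 278000 × 10^-3 uN = 278
  0.0726 mN = 0.0726 × 10^3 uN = 72.6
Sum: 577 + 278 + 72.6 = 927.6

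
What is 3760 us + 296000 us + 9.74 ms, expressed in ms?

309.5 ms

In ms:
  3760 us = 3760e-3 ms = 3.76
  296000 us = 296000e-3 ms = 296
  9.74 ms → 9.74
Sum: 3.76 + 296 + 9.74 = 309.5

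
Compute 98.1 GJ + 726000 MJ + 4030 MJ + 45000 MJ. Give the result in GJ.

In GJ:
  98.1 GJ → 98.1
  726000 MJ = 726000 × 10⁻³ GJ = 726
  4030 MJ = 4030 × 10⁻³ GJ = 4.03
  45000 MJ = 45000 × 10⁻³ GJ = 45
Sum: 98.1 + 726 + 4.03 + 45 = 873.13

873.13 GJ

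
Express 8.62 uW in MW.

0.00000000000862 MW

micro = 10⁻⁶, mega = 10⁶; factor is 10⁻¹².
8.62 × 10⁻¹² = 0.00000000000862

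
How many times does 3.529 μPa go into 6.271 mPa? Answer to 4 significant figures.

(6.271 × 10⁻³) / (3.529 × 10⁻⁶) = 1.777 × 10³

1777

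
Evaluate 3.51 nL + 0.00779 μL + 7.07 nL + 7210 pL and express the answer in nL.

25.58 nL

In nL:
  3.51 nL → 3.51
  0.00779 μL = 0.00779 × 10^3 nL = 7.79
  7.07 nL → 7.07
  7210 pL = 7210 × 10^-3 nL = 7.21
Sum: 3.51 + 7.79 + 7.07 + 7.21 = 25.58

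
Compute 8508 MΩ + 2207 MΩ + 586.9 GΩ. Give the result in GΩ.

597.615 GΩ

In GΩ:
  8508 MΩ = 8508e-3 GΩ = 8.508
  2207 MΩ = 2207e-3 GΩ = 2.207
  586.9 GΩ → 586.9
Sum: 8.508 + 2.207 + 586.9 = 597.615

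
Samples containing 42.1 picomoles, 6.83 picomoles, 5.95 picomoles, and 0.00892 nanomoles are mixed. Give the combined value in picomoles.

In picomoles:
  42.1 picomoles → 42.1
  6.83 picomoles → 6.83
  5.95 picomoles → 5.95
  0.00892 nanomoles = 0.00892e3 picomoles = 8.92
Sum: 42.1 + 6.83 + 5.95 + 8.92 = 63.8

63.8 picomoles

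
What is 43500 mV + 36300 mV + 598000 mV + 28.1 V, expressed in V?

705.9 V

In V:
  43500 mV = 43500 × 10⁻³ V = 43.5
  36300 mV = 36300 × 10⁻³ V = 36.3
  598000 mV = 598000 × 10⁻³ V = 598
  28.1 V → 28.1
Sum: 43.5 + 36.3 + 598 + 28.1 = 705.9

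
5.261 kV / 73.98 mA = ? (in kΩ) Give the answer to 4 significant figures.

(5.261 × 10³) / (73.98 × 10⁻³) = 0.0711138 × 10⁶ Ω

71.11 kΩ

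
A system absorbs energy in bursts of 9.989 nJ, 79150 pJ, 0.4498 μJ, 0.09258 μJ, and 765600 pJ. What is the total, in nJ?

1397.119 nJ

In nJ:
  9.989 nJ → 9.989
  79150 pJ = 79150 × 10⁻³ nJ = 79.15
  0.4498 μJ = 0.4498 × 10³ nJ = 449.8
  0.09258 μJ = 0.09258 × 10³ nJ = 92.58
  765600 pJ = 765600 × 10⁻³ nJ = 765.6
Sum: 9.989 + 79.15 + 449.8 + 92.58 + 765.6 = 1397.119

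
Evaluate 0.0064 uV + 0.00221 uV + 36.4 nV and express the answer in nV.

45.01 nV

In nV:
  0.0064 uV = 0.0064 × 10^3 nV = 6.4
  0.00221 uV = 0.00221 × 10^3 nV = 2.21
  36.4 nV → 36.4
Sum: 6.4 + 2.21 + 36.4 = 45.01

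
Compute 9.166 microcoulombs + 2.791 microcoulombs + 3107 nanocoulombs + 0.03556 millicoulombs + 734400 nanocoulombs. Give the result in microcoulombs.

785.024 microcoulombs

In microcoulombs:
  9.166 microcoulombs → 9.166
  2.791 microcoulombs → 2.791
  3107 nanocoulombs = 3107e-3 microcoulombs = 3.107
  0.03556 millicoulombs = 0.03556e3 microcoulombs = 35.56
  734400 nanocoulombs = 734400e-3 microcoulombs = 734.4
Sum: 9.166 + 2.791 + 3.107 + 35.56 + 734.4 = 785.024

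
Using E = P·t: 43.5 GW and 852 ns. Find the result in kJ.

43.5e9 × 852e-9 = 37062 J

37.062 kJ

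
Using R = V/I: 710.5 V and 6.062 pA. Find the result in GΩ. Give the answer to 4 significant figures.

117200 GΩ

(710.5) / (6.062e-12) = 117.206e12 Ω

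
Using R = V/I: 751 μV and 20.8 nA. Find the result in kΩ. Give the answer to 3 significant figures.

(751e-6) / (20.8e-9) = 36.106e3 Ω

36.1 kΩ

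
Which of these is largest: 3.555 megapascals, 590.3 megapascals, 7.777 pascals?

590.3 megapascals

3.555 megapascals = 3555000 pascals
590.3 megapascals = 590300000 pascals
7.777 pascals = 7.777 pascals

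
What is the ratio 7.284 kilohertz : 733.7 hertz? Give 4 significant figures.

9.928

(7.284 × 10³) / (733.7) = 0.0099278 × 10³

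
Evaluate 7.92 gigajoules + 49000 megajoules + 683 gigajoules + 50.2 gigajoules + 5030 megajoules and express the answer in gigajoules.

In gigajoules:
  7.92 gigajoules → 7.92
  49000 megajoules = 49000 × 10^-3 gigajoules = 49
  683 gigajoules → 683
  50.2 gigajoules → 50.2
  5030 megajoules = 5030 × 10^-3 gigajoules = 5.03
Sum: 7.92 + 49 + 683 + 50.2 + 5.03 = 795.15

795.15 gigajoules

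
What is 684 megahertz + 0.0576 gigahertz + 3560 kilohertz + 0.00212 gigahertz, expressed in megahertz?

747.28 megahertz

In megahertz:
  684 megahertz → 684
  0.0576 gigahertz = 0.0576e3 megahertz = 57.6
  3560 kilohertz = 3560e-3 megahertz = 3.56
  0.00212 gigahertz = 0.00212e3 megahertz = 2.12
Sum: 684 + 57.6 + 3.56 + 2.12 = 747.28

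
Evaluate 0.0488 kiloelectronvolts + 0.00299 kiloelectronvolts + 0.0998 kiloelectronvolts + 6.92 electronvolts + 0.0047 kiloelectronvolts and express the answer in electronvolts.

163.21 electronvolts

In electronvolts:
  0.0488 kiloelectronvolts = 0.0488 × 10^3 electronvolts = 48.8
  0.00299 kiloelectronvolts = 0.00299 × 10^3 electronvolts = 2.99
  0.0998 kiloelectronvolts = 0.0998 × 10^3 electronvolts = 99.8
  6.92 electronvolts → 6.92
  0.0047 kiloelectronvolts = 0.0047 × 10^3 electronvolts = 4.7
Sum: 48.8 + 2.99 + 99.8 + 6.92 + 4.7 = 163.21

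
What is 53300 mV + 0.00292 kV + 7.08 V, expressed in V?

In V:
  53300 mV = 53300 × 10^-3 V = 53.3
  0.00292 kV = 0.00292 × 10^3 V = 2.92
  7.08 V → 7.08
Sum: 53.3 + 2.92 + 7.08 = 63.3

63.3 V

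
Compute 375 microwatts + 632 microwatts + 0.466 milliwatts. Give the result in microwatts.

In microwatts:
  375 microwatts → 375
  632 microwatts → 632
  0.466 milliwatts = 0.466 × 10^3 microwatts = 466
Sum: 375 + 632 + 466 = 1473

1473 microwatts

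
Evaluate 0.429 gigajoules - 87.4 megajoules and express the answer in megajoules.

In megajoules:
  0.429 gigajoules = 0.429 × 10^3 megajoules = 429
  87.4 megajoules → 87.4
Difference: 429 - 87.4 = 341.6

341.6 megajoules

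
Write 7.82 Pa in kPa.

0.00782 kPa

(no prefix) = 1e0, kilo = 1e3; factor is 1e-3.
7.82 × 1e-3 = 0.00782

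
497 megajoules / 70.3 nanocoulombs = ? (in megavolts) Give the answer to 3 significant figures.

(497 × 10⁶) / (70.3 × 10⁻⁹) = 7.0697 × 10¹⁵ V

7070000000 megavolts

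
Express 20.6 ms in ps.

milli = 10⁻³, pico = 10⁻¹²; factor is 10⁹.
20.6 × 10⁹ = 20600000000

20600000000 ps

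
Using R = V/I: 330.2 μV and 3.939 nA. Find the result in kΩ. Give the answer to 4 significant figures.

(330.2 × 10^-6) / (3.939 × 10^-9) = 83.8284 × 10^3 Ω

83.83 kΩ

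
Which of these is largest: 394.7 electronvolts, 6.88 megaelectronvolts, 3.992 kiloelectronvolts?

394.7 electronvolts = 394.7 electronvolts
6.88 megaelectronvolts = 6880000 electronvolts
3.992 kiloelectronvolts = 3992 electronvolts

6.88 megaelectronvolts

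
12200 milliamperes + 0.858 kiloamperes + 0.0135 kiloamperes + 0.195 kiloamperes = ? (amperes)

1078.7 amperes

In amperes:
  12200 milliamperes = 12200e-3 amperes = 12.2
  0.858 kiloamperes = 0.858e3 amperes = 858
  0.0135 kiloamperes = 0.0135e3 amperes = 13.5
  0.195 kiloamperes = 0.195e3 amperes = 195
Sum: 12.2 + 858 + 13.5 + 195 = 1078.7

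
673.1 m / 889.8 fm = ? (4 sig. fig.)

756500000000000

(673.1) / (889.8e-15) = 0.75646e15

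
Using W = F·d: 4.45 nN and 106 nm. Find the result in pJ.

4.45 × 10^-9 × 106 × 10^-9 = 471.7 × 10^-18 J

0.0004717 pJ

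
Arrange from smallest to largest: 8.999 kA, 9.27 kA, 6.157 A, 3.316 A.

3.316 A < 6.157 A < 8.999 kA < 9.27 kA

8.999 kA = 8999 A
9.27 kA = 9270 A
6.157 A = 6.157 A
3.316 A = 3.316 A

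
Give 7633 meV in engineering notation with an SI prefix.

= 7.633 eV; mantissa already in [1, 1000).

7.633 eV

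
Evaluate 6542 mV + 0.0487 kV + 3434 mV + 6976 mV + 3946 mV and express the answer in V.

69.598 V

In V:
  6542 mV = 6542e-3 V = 6.542
  0.0487 kV = 0.0487e3 V = 48.7
  3434 mV = 3434e-3 V = 3.434
  6976 mV = 6976e-3 V = 6.976
  3946 mV = 3946e-3 V = 3.946
Sum: 6.542 + 48.7 + 3.434 + 6.976 + 3.946 = 69.598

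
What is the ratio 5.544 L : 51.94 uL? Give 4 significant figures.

106700

(5.544) / (51.94 × 10^-6) = 0.10674 × 10^6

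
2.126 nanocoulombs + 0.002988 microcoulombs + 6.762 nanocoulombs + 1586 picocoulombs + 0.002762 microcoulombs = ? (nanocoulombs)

In nanocoulombs:
  2.126 nanocoulombs → 2.126
  0.002988 microcoulombs = 0.002988e3 nanocoulombs = 2.988
  6.762 nanocoulombs → 6.762
  1586 picocoulombs = 1586e-3 nanocoulombs = 1.586
  0.002762 microcoulombs = 0.002762e3 nanocoulombs = 2.762
Sum: 2.126 + 2.988 + 6.762 + 1.586 + 2.762 = 16.224

16.224 nanocoulombs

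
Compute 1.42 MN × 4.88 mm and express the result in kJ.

6.9296 kJ

1.42e6 × 4.88e-3 = 6.9296e3 J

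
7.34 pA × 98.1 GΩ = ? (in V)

0.720054 V

7.34 × 10^-12 × 98.1 × 10^9 = 720.054 × 10^-3 V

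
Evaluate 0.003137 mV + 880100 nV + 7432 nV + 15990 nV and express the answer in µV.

In µV:
  0.003137 mV = 0.003137e3 µV = 3.137
  880100 nV = 880100e-3 µV = 880.1
  7432 nV = 7432e-3 µV = 7.432
  15990 nV = 15990e-3 µV = 15.99
Sum: 3.137 + 880.1 + 7.432 + 15.99 = 906.659

906.659 µV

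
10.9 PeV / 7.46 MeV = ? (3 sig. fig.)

1460000000

(10.9 × 10^15) / (7.46 × 10^6) = 1.461 × 10^9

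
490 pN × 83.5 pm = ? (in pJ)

490 × 10^-12 × 83.5 × 10^-12 = 40915 × 10^-24 J

0.000000040915 pJ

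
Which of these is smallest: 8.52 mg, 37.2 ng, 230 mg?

8.52 mg = 0.00852 g
37.2 ng = 0.0000000372 g
230 mg = 0.23 g

37.2 ng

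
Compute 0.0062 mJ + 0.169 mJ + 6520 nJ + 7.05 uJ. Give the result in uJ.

In uJ:
  0.0062 mJ = 0.0062 × 10³ uJ = 6.2
  0.169 mJ = 0.169 × 10³ uJ = 169
  6520 nJ = 6520 × 10⁻³ uJ = 6.52
  7.05 uJ → 7.05
Sum: 6.2 + 169 + 6.52 + 7.05 = 188.77

188.77 uJ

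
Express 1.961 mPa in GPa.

milli = 10^-3, giga = 10^9; factor is 10^-12.
1.961 × 10^-12 = 0.000000000001961

0.000000000001961 GPa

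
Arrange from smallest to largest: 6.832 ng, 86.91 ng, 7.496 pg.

7.496 pg < 6.832 ng < 86.91 ng

6.832 ng = 0.000000006832 g
86.91 ng = 0.00000008691 g
7.496 pg = 0.000000000007496 g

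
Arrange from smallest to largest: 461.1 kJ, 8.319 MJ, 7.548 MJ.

461.1 kJ < 7.548 MJ < 8.319 MJ

461.1 kJ = 461100 J
8.319 MJ = 8319000 J
7.548 MJ = 7548000 J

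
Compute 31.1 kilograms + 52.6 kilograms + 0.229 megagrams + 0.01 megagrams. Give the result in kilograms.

In kilograms:
  31.1 kilograms → 31.1
  52.6 kilograms → 52.6
  0.229 megagrams = 0.229 × 10³ kilograms = 229
  0.01 megagrams = 0.01 × 10³ kilograms = 10
Sum: 31.1 + 52.6 + 229 + 10 = 322.7

322.7 kilograms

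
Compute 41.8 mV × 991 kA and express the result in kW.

41.8e-3 × 991e3 = 41423.8 W

41.4238 kW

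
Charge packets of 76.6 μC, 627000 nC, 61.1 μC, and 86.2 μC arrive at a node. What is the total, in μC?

In μC:
  76.6 μC → 76.6
  627000 nC = 627000 × 10^-3 μC = 627
  61.1 μC → 61.1
  86.2 μC → 86.2
Sum: 76.6 + 627 + 61.1 + 86.2 = 850.9

850.9 μC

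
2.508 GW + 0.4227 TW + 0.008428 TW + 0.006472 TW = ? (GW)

440.108 GW

In GW:
  2.508 GW → 2.508
  0.4227 TW = 0.4227e3 GW = 422.7
  0.008428 TW = 0.008428e3 GW = 8.428
  0.006472 TW = 0.006472e3 GW = 6.472
Sum: 2.508 + 422.7 + 8.428 + 6.472 = 440.108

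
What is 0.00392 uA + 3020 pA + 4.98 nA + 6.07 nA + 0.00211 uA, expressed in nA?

20.1 nA

In nA:
  0.00392 uA = 0.00392 × 10^3 nA = 3.92
  3020 pA = 3020 × 10^-3 nA = 3.02
  4.98 nA → 4.98
  6.07 nA → 6.07
  0.00211 uA = 0.00211 × 10^3 nA = 2.11
Sum: 3.92 + 3.02 + 4.98 + 6.07 + 2.11 = 20.1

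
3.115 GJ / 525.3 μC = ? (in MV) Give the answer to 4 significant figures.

(3.115e9) / (525.3e-6) = 0.00592994e15 V

5930000 MV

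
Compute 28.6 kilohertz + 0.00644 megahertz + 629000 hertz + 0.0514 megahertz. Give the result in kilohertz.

715.44 kilohertz

In kilohertz:
  28.6 kilohertz → 28.6
  0.00644 megahertz = 0.00644 × 10³ kilohertz = 6.44
  629000 hertz = 629000 × 10⁻³ kilohertz = 629
  0.0514 megahertz = 0.0514 × 10³ kilohertz = 51.4
Sum: 28.6 + 6.44 + 629 + 51.4 = 715.44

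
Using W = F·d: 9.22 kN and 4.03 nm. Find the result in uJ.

37.1566 uJ

9.22e3 × 4.03e-9 = 37.1566e-6 J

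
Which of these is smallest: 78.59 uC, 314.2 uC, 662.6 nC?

662.6 nC

78.59 uC = 0.00007859 C
314.2 uC = 0.0003142 C
662.6 nC = 0.0000006626 C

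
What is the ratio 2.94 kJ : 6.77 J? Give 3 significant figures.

(2.94 × 10³) / (6.77) = 0.4343 × 10³

434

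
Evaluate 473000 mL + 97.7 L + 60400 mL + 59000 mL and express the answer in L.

690.1 L

In L:
  473000 mL = 473000 × 10^-3 L = 473
  97.7 L → 97.7
  60400 mL = 60400 × 10^-3 L = 60.4
  59000 mL = 59000 × 10^-3 L = 59
Sum: 473 + 97.7 + 60.4 + 59 = 690.1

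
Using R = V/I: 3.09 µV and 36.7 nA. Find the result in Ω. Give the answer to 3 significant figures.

84.2 Ω

(3.09 × 10⁻⁶) / (36.7 × 10⁻⁹) = 0.084196 × 10³ Ω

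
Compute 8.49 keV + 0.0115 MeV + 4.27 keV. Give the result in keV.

24.26 keV

In keV:
  8.49 keV → 8.49
  0.0115 MeV = 0.0115 × 10^3 keV = 11.5
  4.27 keV → 4.27
Sum: 8.49 + 11.5 + 4.27 = 24.26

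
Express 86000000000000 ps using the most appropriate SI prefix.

= 86 s; mantissa already in [1, 1000).

86 s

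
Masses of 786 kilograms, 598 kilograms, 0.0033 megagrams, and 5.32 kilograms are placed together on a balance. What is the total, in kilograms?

1392.62 kilograms

In kilograms:
  786 kilograms → 786
  598 kilograms → 598
  0.0033 megagrams = 0.0033 × 10^3 kilograms = 3.3
  5.32 kilograms → 5.32
Sum: 786 + 598 + 3.3 + 5.32 = 1392.62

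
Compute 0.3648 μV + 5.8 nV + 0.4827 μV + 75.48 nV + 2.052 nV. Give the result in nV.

930.832 nV

In nV:
  0.3648 μV = 0.3648 × 10^3 nV = 364.8
  5.8 nV → 5.8
  0.4827 μV = 0.4827 × 10^3 nV = 482.7
  75.48 nV → 75.48
  2.052 nV → 2.052
Sum: 364.8 + 5.8 + 482.7 + 75.48 + 2.052 = 930.832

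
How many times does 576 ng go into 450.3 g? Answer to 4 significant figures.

781800000

(450.3) / (576 × 10⁻⁹) = 0.78177 × 10⁹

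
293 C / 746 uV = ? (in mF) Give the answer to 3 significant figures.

393000000 mF

(293) / (746 × 10⁻⁶) = 0.39276 × 10⁶ F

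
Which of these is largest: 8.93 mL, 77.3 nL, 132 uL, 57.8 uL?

8.93 mL = 0.00893 L
77.3 nL = 0.0000000773 L
132 uL = 0.000132 L
57.8 uL = 0.0000578 L

8.93 mL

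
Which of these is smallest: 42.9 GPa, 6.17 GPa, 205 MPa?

205 MPa

42.9 GPa = 42900000000 Pa
6.17 GPa = 6170000000 Pa
205 MPa = 205000000 Pa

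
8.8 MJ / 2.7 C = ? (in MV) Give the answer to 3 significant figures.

(8.8 × 10^6) / (2.7) = 3.2593 × 10^6 V

3.26 MV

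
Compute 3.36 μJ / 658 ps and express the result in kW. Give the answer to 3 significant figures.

(3.36e-6) / (658e-12) = 0.0051064e6 W

5.11 kW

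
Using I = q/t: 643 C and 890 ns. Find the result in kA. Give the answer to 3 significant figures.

(643) / (890e-9) = 0.72247e9 A

722000 kA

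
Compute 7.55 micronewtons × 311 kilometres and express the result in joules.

2.34805 joules

7.55 × 10^-6 × 311 × 10^3 = 2348.05 × 10^-3 J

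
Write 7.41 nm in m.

0.00000000741 m

nano = 1e-9, (no prefix) = 1e0; factor is 1e-9.
7.41 × 1e-9 = 0.00000000741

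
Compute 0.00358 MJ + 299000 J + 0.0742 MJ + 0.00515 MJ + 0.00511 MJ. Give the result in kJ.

387.04 kJ

In kJ:
  0.00358 MJ = 0.00358e3 kJ = 3.58
  299000 J = 299000e-3 kJ = 299
  0.0742 MJ = 0.0742e3 kJ = 74.2
  0.00515 MJ = 0.00515e3 kJ = 5.15
  0.00511 MJ = 0.00511e3 kJ = 5.11
Sum: 3.58 + 299 + 74.2 + 5.15 + 5.11 = 387.04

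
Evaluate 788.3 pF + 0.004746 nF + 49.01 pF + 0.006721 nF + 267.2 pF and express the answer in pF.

In pF:
  788.3 pF → 788.3
  0.004746 nF = 0.004746 × 10^3 pF = 4.746
  49.01 pF → 49.01
  0.006721 nF = 0.006721 × 10^3 pF = 6.721
  267.2 pF → 267.2
Sum: 788.3 + 4.746 + 49.01 + 6.721 + 267.2 = 1115.977

1115.977 pF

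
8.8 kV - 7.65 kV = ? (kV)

1.15 kV

In kV:
  8.8 kV → 8.8
  7.65 kV → 7.65
Difference: 8.8 - 7.65 = 1.15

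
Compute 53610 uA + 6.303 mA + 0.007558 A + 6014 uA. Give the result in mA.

In mA:
  53610 uA = 53610 × 10^-3 mA = 53.61
  6.303 mA → 6.303
  0.007558 A = 0.007558 × 10^3 mA = 7.558
  6014 uA = 6014 × 10^-3 mA = 6.014
Sum: 53.61 + 6.303 + 7.558 + 6.014 = 73.485

73.485 mA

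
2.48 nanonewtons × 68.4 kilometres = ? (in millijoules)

2.48 × 10⁻⁹ × 68.4 × 10³ = 169.632 × 10⁻⁶ J

0.169632 millijoules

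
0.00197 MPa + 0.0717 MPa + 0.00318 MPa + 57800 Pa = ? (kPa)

134.65 kPa

In kPa:
  0.00197 MPa = 0.00197e3 kPa = 1.97
  0.0717 MPa = 0.0717e3 kPa = 71.7
  0.00318 MPa = 0.00318e3 kPa = 3.18
  57800 Pa = 57800e-3 kPa = 57.8
Sum: 1.97 + 71.7 + 3.18 + 57.8 = 134.65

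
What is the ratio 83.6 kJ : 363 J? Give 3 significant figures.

230

(83.6 × 10^3) / (363) = 0.2303 × 10^3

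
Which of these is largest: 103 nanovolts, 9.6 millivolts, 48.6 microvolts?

9.6 millivolts

103 nanovolts = 0.000000103 volts
9.6 millivolts = 0.0096 volts
48.6 microvolts = 0.0000486 volts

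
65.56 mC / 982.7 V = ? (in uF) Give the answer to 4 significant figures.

(65.56e-3) / (982.7) = 0.0667142e-3 F

66.71 uF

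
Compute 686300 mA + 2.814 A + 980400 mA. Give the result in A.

1669.514 A

In A:
  686300 mA = 686300 × 10⁻³ A = 686.3
  2.814 A → 2.814
  980400 mA = 980400 × 10⁻³ A = 980.4
Sum: 686.3 + 2.814 + 980.4 = 1669.514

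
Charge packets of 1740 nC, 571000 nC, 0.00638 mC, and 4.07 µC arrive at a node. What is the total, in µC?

In µC:
  1740 nC = 1740 × 10^-3 µC = 1.74
  571000 nC = 571000 × 10^-3 µC = 571
  0.00638 mC = 0.00638 × 10^3 µC = 6.38
  4.07 µC → 4.07
Sum: 1.74 + 571 + 6.38 + 4.07 = 583.19

583.19 µC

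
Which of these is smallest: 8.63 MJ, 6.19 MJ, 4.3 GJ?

8.63 MJ = 8630000 J
6.19 MJ = 6190000 J
4.3 GJ = 4300000000 J

6.19 MJ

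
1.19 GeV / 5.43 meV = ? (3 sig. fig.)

(1.19e9) / (5.43e-3) = 0.2192e12

219000000000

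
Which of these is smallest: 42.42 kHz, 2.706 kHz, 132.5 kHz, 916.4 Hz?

916.4 Hz

42.42 kHz = 42420 Hz
2.706 kHz = 2706 Hz
132.5 kHz = 132500 Hz
916.4 Hz = 916.4 Hz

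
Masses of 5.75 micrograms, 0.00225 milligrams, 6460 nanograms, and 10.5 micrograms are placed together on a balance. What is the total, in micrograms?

In micrograms:
  5.75 micrograms → 5.75
  0.00225 milligrams = 0.00225e3 micrograms = 2.25
  6460 nanograms = 6460e-3 micrograms = 6.46
  10.5 micrograms → 10.5
Sum: 5.75 + 2.25 + 6.46 + 10.5 = 24.96

24.96 micrograms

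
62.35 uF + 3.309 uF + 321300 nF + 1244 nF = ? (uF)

In uF:
  62.35 uF → 62.35
  3.309 uF → 3.309
  321300 nF = 321300 × 10^-3 uF = 321.3
  1244 nF = 1244 × 10^-3 uF = 1.244
Sum: 62.35 + 3.309 + 321.3 + 1.244 = 388.203

388.203 uF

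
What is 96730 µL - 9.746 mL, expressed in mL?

In mL:
  96730 µL = 96730 × 10⁻³ mL = 96.73
  9.746 mL → 9.746
Difference: 96.73 - 9.746 = 86.984

86.984 mL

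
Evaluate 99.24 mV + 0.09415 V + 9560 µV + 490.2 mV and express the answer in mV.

693.15 mV

In mV:
  99.24 mV → 99.24
  0.09415 V = 0.09415e3 mV = 94.15
  9560 µV = 9560e-3 mV = 9.56
  490.2 mV → 490.2
Sum: 99.24 + 94.15 + 9.56 + 490.2 = 693.15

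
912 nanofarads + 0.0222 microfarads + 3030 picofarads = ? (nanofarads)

In nanofarads:
  912 nanofarads → 912
  0.0222 microfarads = 0.0222 × 10³ nanofarads = 22.2
  3030 picofarads = 3030 × 10⁻³ nanofarads = 3.03
Sum: 912 + 22.2 + 3.03 = 937.23

937.23 nanofarads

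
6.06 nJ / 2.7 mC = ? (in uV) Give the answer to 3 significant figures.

(6.06e-9) / (2.7e-3) = 2.2444e-6 V

2.24 uV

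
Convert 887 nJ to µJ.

0.887 µJ

nano = 10⁻⁹, micro = 10⁻⁶; factor is 10⁻³.
887 × 10⁻³ = 0.887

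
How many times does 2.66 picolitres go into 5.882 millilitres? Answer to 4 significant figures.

(5.882 × 10^-3) / (2.66 × 10^-12) = 2.2113 × 10^9

2211000000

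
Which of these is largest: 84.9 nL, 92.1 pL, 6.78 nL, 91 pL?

84.9 nL = 0.0000000849 L
92.1 pL = 0.0000000000921 L
6.78 nL = 0.00000000678 L
91 pL = 0.000000000091 L

84.9 nL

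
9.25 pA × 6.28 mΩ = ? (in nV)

9.25e-12 × 6.28e-3 = 58.09e-15 V

0.00005809 nV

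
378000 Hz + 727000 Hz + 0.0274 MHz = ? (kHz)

1132.4 kHz

In kHz:
  378000 Hz = 378000e-3 kHz = 378
  727000 Hz = 727000e-3 kHz = 727
  0.0274 MHz = 0.0274e3 kHz = 27.4
Sum: 378 + 727 + 27.4 = 1132.4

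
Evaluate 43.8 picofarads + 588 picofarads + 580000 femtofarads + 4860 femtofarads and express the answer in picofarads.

1216.66 picofarads

In picofarads:
  43.8 picofarads → 43.8
  588 picofarads → 588
  580000 femtofarads = 580000 × 10^-3 picofarads = 580
  4860 femtofarads = 4860 × 10^-3 picofarads = 4.86
Sum: 43.8 + 588 + 580 + 4.86 = 1216.66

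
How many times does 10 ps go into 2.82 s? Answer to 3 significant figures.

282000000000

(2.82) / (10 × 10^-12) = 0.282 × 10^12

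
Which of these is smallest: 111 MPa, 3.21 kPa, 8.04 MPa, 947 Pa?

111 MPa = 111000000 Pa
3.21 kPa = 3210 Pa
8.04 MPa = 8040000 Pa
947 Pa = 947 Pa

947 Pa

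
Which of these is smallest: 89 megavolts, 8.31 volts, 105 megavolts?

89 megavolts = 89000000 volts
8.31 volts = 8.31 volts
105 megavolts = 105000000 volts

8.31 volts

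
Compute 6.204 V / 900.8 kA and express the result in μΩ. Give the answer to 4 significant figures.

(6.204) / (900.8 × 10^3) = 0.00688721 × 10^-3 Ω

6.887 μΩ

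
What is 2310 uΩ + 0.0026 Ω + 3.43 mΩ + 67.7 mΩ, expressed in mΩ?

In mΩ:
  2310 uΩ = 2310 × 10⁻³ mΩ = 2.31
  0.0026 Ω = 0.0026 × 10³ mΩ = 2.6
  3.43 mΩ → 3.43
  67.7 mΩ → 67.7
Sum: 2.31 + 2.6 + 3.43 + 67.7 = 76.04

76.04 mΩ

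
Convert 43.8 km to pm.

43800000000000000 pm

kilo = 1e3, pico = 1e-12; factor is 1e15.
43.8 × 1e15 = 43800000000000000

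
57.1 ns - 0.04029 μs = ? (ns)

In ns:
  57.1 ns → 57.1
  0.04029 μs = 0.04029e3 ns = 40.29
Difference: 57.1 - 40.29 = 16.81

16.81 ns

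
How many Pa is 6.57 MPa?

mega = 10^6, (no prefix) = 10^0; factor is 10^6.
6.57 × 10^6 = 6570000

6570000 Pa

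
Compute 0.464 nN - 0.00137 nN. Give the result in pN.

In pN:
  0.464 nN = 0.464e3 pN = 464
  0.00137 nN = 0.00137e3 pN = 1.37
Difference: 464 - 1.37 = 462.63

462.63 pN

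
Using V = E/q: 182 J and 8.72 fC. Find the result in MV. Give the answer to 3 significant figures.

(182) / (8.72e-15) = 20.872e15 V

20900000000 MV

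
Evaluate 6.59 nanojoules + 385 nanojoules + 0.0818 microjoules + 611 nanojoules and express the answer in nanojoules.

1084.39 nanojoules

In nanojoules:
  6.59 nanojoules → 6.59
  385 nanojoules → 385
  0.0818 microjoules = 0.0818 × 10³ nanojoules = 81.8
  611 nanojoules → 611
Sum: 6.59 + 385 + 81.8 + 611 = 1084.39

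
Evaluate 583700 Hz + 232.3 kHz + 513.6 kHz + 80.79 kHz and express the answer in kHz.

In kHz:
  583700 Hz = 583700 × 10⁻³ kHz = 583.7
  232.3 kHz → 232.3
  513.6 kHz → 513.6
  80.79 kHz → 80.79
Sum: 583.7 + 232.3 + 513.6 + 80.79 = 1410.39

1410.39 kHz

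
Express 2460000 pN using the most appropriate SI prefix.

= 2.46 × 10^-6 N; 10^-6 is micro.

2.46 μN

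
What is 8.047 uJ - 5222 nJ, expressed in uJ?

2.825 uJ

In uJ:
  8.047 uJ → 8.047
  5222 nJ = 5222e-3 uJ = 5.222
Difference: 8.047 - 5.222 = 2.825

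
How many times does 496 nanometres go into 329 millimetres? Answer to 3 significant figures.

663000

(329e-3) / (496e-9) = 0.6633e6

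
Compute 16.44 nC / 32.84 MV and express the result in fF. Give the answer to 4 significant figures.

(16.44 × 10^-9) / (32.84 × 10^6) = 0.500609 × 10^-15 F

0.5006 fF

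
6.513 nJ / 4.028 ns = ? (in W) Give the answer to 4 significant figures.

(6.513 × 10^-9) / (4.028 × 10^-9) = 1.61693 W

1.617 W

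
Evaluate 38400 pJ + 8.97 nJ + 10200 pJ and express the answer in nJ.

57.57 nJ

In nJ:
  38400 pJ = 38400 × 10^-3 nJ = 38.4
  8.97 nJ → 8.97
  10200 pJ = 10200 × 10^-3 nJ = 10.2
Sum: 38.4 + 8.97 + 10.2 = 57.57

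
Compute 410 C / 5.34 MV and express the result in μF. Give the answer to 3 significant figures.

(410) / (5.34 × 10⁶) = 76.779 × 10⁻⁶ F

76.8 μF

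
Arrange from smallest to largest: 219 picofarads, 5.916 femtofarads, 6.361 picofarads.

219 picofarads = 0.000000000219 farads
5.916 femtofarads = 0.000000000000005916 farads
6.361 picofarads = 0.000000000006361 farads

5.916 femtofarads < 6.361 picofarads < 219 picofarads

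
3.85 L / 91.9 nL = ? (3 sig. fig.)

(3.85) / (91.9 × 10⁻⁹) = 0.04189 × 10⁹

41900000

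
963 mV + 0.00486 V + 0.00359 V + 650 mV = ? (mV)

In mV:
  963 mV → 963
  0.00486 V = 0.00486e3 mV = 4.86
  0.00359 V = 0.00359e3 mV = 3.59
  650 mV → 650
Sum: 963 + 4.86 + 3.59 + 650 = 1621.45

1621.45 mV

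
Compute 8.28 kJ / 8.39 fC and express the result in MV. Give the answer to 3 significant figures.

987000000000 MV

(8.28e3) / (8.39e-15) = 0.98689e18 V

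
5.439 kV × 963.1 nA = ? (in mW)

5.439 × 10³ × 963.1 × 10⁻⁹ = 5238.3009 × 10⁻⁶ W

5.2383009 mW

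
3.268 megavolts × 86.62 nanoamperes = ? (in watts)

0.28307416 watts

3.268 × 10^6 × 86.62 × 10^-9 = 283.07416 × 10^-3 W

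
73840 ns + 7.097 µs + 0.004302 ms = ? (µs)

In µs:
  73840 ns = 73840 × 10^-3 µs = 73.84
  7.097 µs → 7.097
  0.004302 ms = 0.004302 × 10^3 µs = 4.302
Sum: 73.84 + 7.097 + 4.302 = 85.239

85.239 µs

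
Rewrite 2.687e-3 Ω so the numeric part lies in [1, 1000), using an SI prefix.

= 2.687e-3 Ω; 1e-3 is milli.

2.687 mΩ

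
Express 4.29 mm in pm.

4290000000 pm

milli = 10⁻³, pico = 10⁻¹²; factor is 10⁹.
4.29 × 10⁹ = 4290000000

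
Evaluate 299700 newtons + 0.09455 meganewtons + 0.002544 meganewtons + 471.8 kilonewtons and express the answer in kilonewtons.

In kilonewtons:
  299700 newtons = 299700 × 10^-3 kilonewtons = 299.7
  0.09455 meganewtons = 0.09455 × 10^3 kilonewtons = 94.55
  0.002544 meganewtons = 0.002544 × 10^3 kilonewtons = 2.544
  471.8 kilonewtons → 471.8
Sum: 299.7 + 94.55 + 2.544 + 471.8 = 868.594

868.594 kilonewtons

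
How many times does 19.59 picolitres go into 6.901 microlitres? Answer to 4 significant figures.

(6.901 × 10^-6) / (19.59 × 10^-12) = 0.35227 × 10^6

352300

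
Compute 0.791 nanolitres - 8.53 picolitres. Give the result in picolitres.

782.47 picolitres

In picolitres:
  0.791 nanolitres = 0.791 × 10³ picolitres = 791
  8.53 picolitres → 8.53
Difference: 791 - 8.53 = 782.47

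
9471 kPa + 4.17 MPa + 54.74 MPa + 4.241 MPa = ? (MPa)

72.622 MPa

In MPa:
  9471 kPa = 9471 × 10^-3 MPa = 9.471
  4.17 MPa → 4.17
  54.74 MPa → 54.74
  4.241 MPa → 4.241
Sum: 9.471 + 4.17 + 54.74 + 4.241 = 72.622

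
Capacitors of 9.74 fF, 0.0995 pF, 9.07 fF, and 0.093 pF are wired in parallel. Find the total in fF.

211.31 fF

In fF:
  9.74 fF → 9.74
  0.0995 pF = 0.0995 × 10³ fF = 99.5
  9.07 fF → 9.07
  0.093 pF = 0.093 × 10³ fF = 93
Sum: 9.74 + 99.5 + 9.07 + 93 = 211.31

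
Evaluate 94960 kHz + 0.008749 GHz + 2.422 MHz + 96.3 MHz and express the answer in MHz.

202.431 MHz

In MHz:
  94960 kHz = 94960e-3 MHz = 94.96
  0.008749 GHz = 0.008749e3 MHz = 8.749
  2.422 MHz → 2.422
  96.3 MHz → 96.3
Sum: 94.96 + 8.749 + 2.422 + 96.3 = 202.431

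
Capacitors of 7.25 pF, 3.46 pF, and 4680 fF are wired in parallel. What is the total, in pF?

15.39 pF

In pF:
  7.25 pF → 7.25
  3.46 pF → 3.46
  4680 fF = 4680 × 10⁻³ pF = 4.68
Sum: 7.25 + 3.46 + 4.68 = 15.39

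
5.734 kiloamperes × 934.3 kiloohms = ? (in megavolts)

5.734 × 10³ × 934.3 × 10³ = 5357.2762 × 10⁶ V

5357.2762 megavolts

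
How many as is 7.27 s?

7270000000000000000 as

(no prefix) = 10^0, atto = 10^-18; factor is 10^18.
7.27 × 10^18 = 7270000000000000000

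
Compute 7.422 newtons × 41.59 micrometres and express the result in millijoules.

7.422 × 41.59 × 10^-6 = 308.68098 × 10^-6 J

0.30868098 millijoules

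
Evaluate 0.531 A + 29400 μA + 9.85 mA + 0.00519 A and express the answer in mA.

In mA:
  0.531 A = 0.531 × 10³ mA = 531
  29400 μA = 29400 × 10⁻³ mA = 29.4
  9.85 mA → 9.85
  0.00519 A = 0.00519 × 10³ mA = 5.19
Sum: 531 + 29.4 + 9.85 + 5.19 = 575.44

575.44 mA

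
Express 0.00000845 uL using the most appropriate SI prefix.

8.45 pL

= 8.45 × 10^-12 L; 10^-12 is pico.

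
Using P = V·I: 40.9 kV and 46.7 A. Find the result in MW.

1.91003 MW

40.9e3 × 46.7 = 1910.03e3 W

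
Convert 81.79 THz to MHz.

81790000 MHz

tera = 1e12, mega = 1e6; factor is 1e6.
81.79 × 1e6 = 81790000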